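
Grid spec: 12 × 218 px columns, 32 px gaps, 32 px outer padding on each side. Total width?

Adding margins, columns and gutters: 64 + 2616 + 352 = 3032 px.

3032 px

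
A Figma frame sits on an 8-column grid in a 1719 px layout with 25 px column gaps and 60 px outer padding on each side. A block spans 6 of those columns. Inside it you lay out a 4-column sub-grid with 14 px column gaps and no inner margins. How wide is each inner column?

287.75 px

Take off 120 px of margins, leaving 1599 px.
Subtracting 7 column gaps of 25 leaves 1424 for 8 columns, so c = 178 px.
6 columns plus 5 column gaps: 1068 + 125 = 1193 px.
4 columns + 3 column gaps: 4d + 3·14 = 1193.
4d = 1193 − 42 = 1151, so d = 287.75 px.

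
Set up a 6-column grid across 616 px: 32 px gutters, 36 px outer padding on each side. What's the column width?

64 px

Take off 72 px of margins, leaving 544 px.
544 − 5·32 = 384; ÷6 gives c = 64 px.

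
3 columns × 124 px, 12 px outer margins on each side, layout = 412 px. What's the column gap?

Subtract both margins: 412 − 2·12 = 388 px.
3 columns take 3·124 = 372 px; remaining 16 splits into 2 column gaps.
g = 16 / 2 = 8 px.

8 px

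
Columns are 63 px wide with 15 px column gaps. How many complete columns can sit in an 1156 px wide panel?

k columns need k·63 + (k−1)·15 = k·78 − 15.
k·78 − 15 ≤ 1156 → k ≤ 1171 / 78 ≈ 15.01, so k = 15.

15 columns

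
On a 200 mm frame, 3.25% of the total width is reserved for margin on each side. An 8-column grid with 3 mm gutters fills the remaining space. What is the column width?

20.75 mm

200 × (1 − 2·3.25%) = 200 × 93.5% = 187 mm for the columns.
187 − 7·3 = 166; ÷8 gives c = 20.75 mm.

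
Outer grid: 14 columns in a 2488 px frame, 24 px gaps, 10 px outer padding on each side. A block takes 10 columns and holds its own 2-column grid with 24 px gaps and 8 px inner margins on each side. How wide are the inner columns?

Subtract both margins: 2488 − 2·10 = 2468 px.
2468 − 13·24 = 2156; ÷14 gives c = 154 px.
10 columns plus 9 gaps: 1540 + 216 = 1756 px.
Inner content = 1756 − 2·8 = 1740 px.
1740 − 1·24 = 1716; ÷2 gives d = 858 px.

858 px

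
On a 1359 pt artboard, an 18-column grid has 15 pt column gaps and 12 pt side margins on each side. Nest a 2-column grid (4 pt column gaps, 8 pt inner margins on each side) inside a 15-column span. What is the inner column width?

Take off 24 pt of margins, leaving 1335 pt.
18c + 17·15 = 1335 → 18c = 1080 → c = 60 pt.
15 columns plus 14 column gaps: 900 + 210 = 1110 pt.
Inner content = 1110 − 2·8 = 1094 pt.
1094 − 1·4 = 1090; ÷2 gives d = 545 pt.

545 pt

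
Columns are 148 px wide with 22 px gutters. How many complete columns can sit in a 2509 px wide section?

k columns need k·148 + (k−1)·22 = k·170 − 22.
k·170 − 22 ≤ 2509 → k ≤ 2531 / 170 ≈ 14.89, so k = 14.

14 columns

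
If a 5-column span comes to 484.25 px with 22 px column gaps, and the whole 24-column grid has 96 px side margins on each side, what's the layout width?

2600 px

Subtracting 4 column gaps of 22 leaves 396.25 for 5 columns, so c = 79.25 px.
Adding margins, columns and gutters: 192 + 1902 + 506 = 2600 px.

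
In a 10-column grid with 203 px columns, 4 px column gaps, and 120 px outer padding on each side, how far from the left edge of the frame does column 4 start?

741 px

Before column 4: the margin + 3 columns + 3 column gaps.
Offset = 120 + 3·(203 + 4) = 120 + 621 = 741 px.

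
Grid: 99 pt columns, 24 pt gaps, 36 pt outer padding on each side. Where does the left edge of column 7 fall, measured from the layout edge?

Before column 7: the margin + 6 columns + 6 gaps.
Offset = 36 + 6·(99 + 24) = 36 + 738 = 774 pt.

774 pt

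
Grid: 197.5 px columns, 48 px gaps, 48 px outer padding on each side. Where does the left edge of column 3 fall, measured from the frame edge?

539 px

Column 3 starts at margin + 2·(column + gutter) = 48 + 2·245.5 = 539 px.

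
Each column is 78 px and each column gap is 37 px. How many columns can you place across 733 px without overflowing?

6 columns

6 columns: 6·78 + 5·37 = 653 px ≤ 733.
7 columns: 768 px > 733. So 6.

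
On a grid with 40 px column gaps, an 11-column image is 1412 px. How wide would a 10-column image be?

1280 px

11 columns + 10 column gaps: 11c + 10·40 = 1412.
11c = 1412 − 400 = 1012, so c = 92 px.
Span of 10: 10·92 + 9·40 = 920 + 360 = 1280 px.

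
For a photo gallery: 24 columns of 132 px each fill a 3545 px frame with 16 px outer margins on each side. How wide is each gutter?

Subtract both margins: 3545 − 2·16 = 3513 px.
24 columns take 24·132 = 3168 px; remaining 345 splits into 23 gutters.
g = 345 / 23 = 15 px.

15 px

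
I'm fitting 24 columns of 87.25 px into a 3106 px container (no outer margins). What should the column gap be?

44 px

24·87.25 + 23g = 3106 → 23g = 1012 → g = 44 px.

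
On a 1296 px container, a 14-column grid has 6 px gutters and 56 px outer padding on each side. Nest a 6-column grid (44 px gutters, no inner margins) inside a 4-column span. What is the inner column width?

19 px

Subtract both margins: 1296 − 2·56 = 1184 px.
14c + 13·6 = 1184 → 14c = 1106 → c = 79 px.
4-column span = 4·79 + 3·6 = 334 px.
6 columns + 5 gutters: 6d + 5·44 = 334.
6d = 334 − 220 = 114, so d = 19 px.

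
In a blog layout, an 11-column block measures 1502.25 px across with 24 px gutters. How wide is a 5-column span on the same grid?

669.75 px

Subtracting 10 gutters of 24 leaves 1262.25 for 11 columns, so c = 114.75 px.
5 columns plus 4 gutters: 573.75 + 96 = 669.75 px.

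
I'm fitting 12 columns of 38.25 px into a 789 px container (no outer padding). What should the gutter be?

12·38.25 + 11g = 789 → 11g = 330 → g = 30 px.

30 px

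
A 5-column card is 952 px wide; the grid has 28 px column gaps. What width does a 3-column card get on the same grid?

5c + 4·28 = 952 → 5c = 840 → c = 168 px.
3-column span = 3·168 + 2·28 = 560 px.

560 px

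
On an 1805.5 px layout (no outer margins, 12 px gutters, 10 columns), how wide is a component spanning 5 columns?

896.75 px

1805.5 − 9·12 = 1697.5; ÷10 gives c = 169.75 px.
Span of 5: 5·169.75 + 4·12 = 848.75 + 48 = 896.75 px.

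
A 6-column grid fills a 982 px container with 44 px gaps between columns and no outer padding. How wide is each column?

6c + 5·44 = 982 → 6c = 762 → c = 127 px.

127 px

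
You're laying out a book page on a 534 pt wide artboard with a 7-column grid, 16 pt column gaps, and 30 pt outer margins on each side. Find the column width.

Content width = 534 − 2·30 = 474 pt.
7c + 6·16 = 474 → 7c = 378 → c = 54 pt.

54 pt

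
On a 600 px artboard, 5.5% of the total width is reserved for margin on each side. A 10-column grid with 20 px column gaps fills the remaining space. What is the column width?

35.4 px

Margins: 5.5% × 600 = 33 px each, so content = 600 − 66 = 534 px.
10c + 9·20 = 534 → 10c = 354 → c = 35.4 px.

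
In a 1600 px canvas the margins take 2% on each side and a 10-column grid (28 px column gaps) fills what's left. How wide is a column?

Margins: 2% × 1600 = 32 px each, so content = 1600 − 64 = 1536 px.
Subtracting 9 column gaps of 28 leaves 1284 for 10 columns, so c = 128.4 px.

128.4 px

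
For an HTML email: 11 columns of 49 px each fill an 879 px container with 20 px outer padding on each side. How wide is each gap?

Content width = 879 − 2·20 = 839 px.
11 columns take 11·49 = 539 px; remaining 300 splits into 10 gaps.
g = 300 / 10 = 30 px.

30 px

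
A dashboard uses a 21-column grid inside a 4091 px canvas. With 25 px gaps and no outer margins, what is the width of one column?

21 columns + 20 gaps: 21c + 20·25 = 4091.
21c = 4091 − 500 = 3591, so c = 171 px.

171 px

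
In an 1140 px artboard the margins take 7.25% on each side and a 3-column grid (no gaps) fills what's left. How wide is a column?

324.9 px

1140 × (1 − 2·7.25%) = 1140 × 85.5% = 974.7 px for the columns.
With no gaps, each column is 974.7/3 = 324.9 px.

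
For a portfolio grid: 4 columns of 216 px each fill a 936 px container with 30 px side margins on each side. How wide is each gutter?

Inside the margins: 936 − 60 = 876 px.
Columns use 864 px, leaving 12 px across 3 gutters = 4 px each.

4 px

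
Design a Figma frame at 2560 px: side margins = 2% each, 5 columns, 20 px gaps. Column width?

Each margin = 2% of 2560 = 51.2 px; content = 2560 − 2·51.2 = 2457.6 px.
Subtracting 4 gaps of 20 leaves 2377.6 for 5 columns, so c = 475.52 px.

475.52 px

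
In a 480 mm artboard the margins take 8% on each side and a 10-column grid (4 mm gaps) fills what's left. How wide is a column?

36.72 mm

480 × (1 − 2·8%) = 480 × 84% = 403.2 mm for the columns.
10c + 9·4 = 403.2 → 10c = 367.2 → c = 36.72 mm.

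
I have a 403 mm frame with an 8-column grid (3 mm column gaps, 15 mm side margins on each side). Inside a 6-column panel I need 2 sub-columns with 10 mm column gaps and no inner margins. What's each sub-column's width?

134.5 mm

Outer content = 403 − 2·15 = 373 mm.
Subtracting 7 column gaps of 3 leaves 352 for 8 columns, so c = 44 mm.
6-column span = 6·44 + 5·3 = 279 mm.
279 − 1·10 = 269; ÷2 gives d = 134.5 mm.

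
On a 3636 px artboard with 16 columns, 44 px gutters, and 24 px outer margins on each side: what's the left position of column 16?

Content = 3636 − 2·24 = 3588 px.
Subtracting 15 gutters of 44 leaves 2928 for 16 columns, so c = 183 px.
Column 16 starts at margin + 15·(column + gutter) = 24 + 15·227 = 3429 px.

3429 px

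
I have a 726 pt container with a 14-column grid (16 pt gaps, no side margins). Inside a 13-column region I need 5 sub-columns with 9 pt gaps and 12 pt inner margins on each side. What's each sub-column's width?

14 columns + 13 gaps: 14c + 13·16 = 726.
14c = 726 − 208 = 518, so c = 37 pt.
13 columns plus 12 gaps: 481 + 192 = 673 pt.
Inner content = 673 − 2·12 = 649 pt.
5d + 4·9 = 649 → 5d = 613 → d = 122.6 pt.

122.6 pt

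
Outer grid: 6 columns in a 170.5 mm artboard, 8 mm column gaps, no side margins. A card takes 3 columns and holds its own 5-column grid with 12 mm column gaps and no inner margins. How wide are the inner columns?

Subtracting 5 column gaps of 8 leaves 130.5 for 6 columns, so c = 21.75 mm.
3-column span = 3·21.75 + 2·8 = 81.25 mm.
5d + 4·12 = 81.25 → 5d = 33.25 → d = 6.65 mm.

6.65 mm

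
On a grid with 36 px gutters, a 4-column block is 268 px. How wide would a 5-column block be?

4 columns + 3 gutters: 4c + 3·36 = 268.
4c = 268 − 108 = 160, so c = 40 px.
Span of 5: 5·40 + 4·36 = 200 + 144 = 344 px.

344 px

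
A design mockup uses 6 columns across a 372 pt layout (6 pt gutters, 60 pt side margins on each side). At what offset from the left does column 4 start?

189 pt

Take off 120 pt of margins, leaving 252 pt.
6c + 5·6 = 252 → 6c = 222 → c = 37 pt.
Each column+gutter stride is 43 pt; 3 of them past the 60 pt margin is 60 + 129 = 189 pt.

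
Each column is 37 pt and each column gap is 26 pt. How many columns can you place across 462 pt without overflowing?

7 columns

7 columns: 7·37 + 6·26 = 415 pt ≤ 462.
8 columns: 478 pt > 462. So 7.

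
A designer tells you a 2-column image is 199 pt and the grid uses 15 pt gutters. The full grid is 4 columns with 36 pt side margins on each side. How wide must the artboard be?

2c + 1·15 = 199 → 2c = 184 → c = 92 pt.
Artboard = 2·36 + 4·92 + 3·15 = 72 + 368 + 45 = 485 pt.

485 pt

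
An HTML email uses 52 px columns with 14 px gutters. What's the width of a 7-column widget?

Span of 7: 7·52 + 6·14 = 364 + 84 = 448 px.

448 px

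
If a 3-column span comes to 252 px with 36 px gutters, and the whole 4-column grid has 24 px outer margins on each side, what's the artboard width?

Subtracting 2 gutters of 36 leaves 180 for 3 columns, so c = 60 px.
Artboard = 2·24 + 4·60 + 3·36 = 48 + 240 + 108 = 396 px.

396 px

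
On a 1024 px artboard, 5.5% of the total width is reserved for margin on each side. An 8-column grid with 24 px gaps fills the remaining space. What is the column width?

92.92 px

Each margin = 5.5% of 1024 = 56.32 px; content = 1024 − 2·56.32 = 911.36 px.
911.36 − 7·24 = 743.36; ÷8 gives c = 92.92 px.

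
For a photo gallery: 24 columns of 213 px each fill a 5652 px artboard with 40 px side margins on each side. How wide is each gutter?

Inside the margins: 5652 − 80 = 5572 px.
24 columns take 24·213 = 5112 px; remaining 460 splits into 23 gutters.
g = 460 / 23 = 20 px.

20 px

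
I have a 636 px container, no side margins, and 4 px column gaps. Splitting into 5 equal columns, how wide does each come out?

124 px

5c + 4·4 = 636 → 5c = 620 → c = 124 px.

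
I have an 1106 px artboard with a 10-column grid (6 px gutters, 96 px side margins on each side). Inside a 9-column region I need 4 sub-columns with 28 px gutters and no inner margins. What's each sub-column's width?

Outer content = 1106 − 2·96 = 914 px.
914 − 9·6 = 860; ÷10 gives c = 86 px.
9 columns plus 8 gutters: 774 + 48 = 822 px.
4d + 3·28 = 822 → 4d = 738 → d = 184.5 px.

184.5 px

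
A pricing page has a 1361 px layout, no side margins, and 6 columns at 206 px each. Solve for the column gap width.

25 px

Columns use 1236 px, leaving 125 px across 5 column gaps = 25 px each.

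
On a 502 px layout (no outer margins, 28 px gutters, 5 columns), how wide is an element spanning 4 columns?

Subtracting 4 gutters of 28 leaves 390 for 5 columns, so c = 78 px.
Span of 4: 4·78 + 3·28 = 312 + 84 = 396 px.

396 px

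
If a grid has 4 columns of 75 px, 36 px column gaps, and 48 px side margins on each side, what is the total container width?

Container = 2·48 + 4·75 + 3·36 = 96 + 300 + 108 = 504 px.

504 px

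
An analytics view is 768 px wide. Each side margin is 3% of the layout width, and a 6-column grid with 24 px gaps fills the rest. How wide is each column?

768 × (1 − 2·3%) = 768 × 94% = 721.92 px for the columns.
6c + 5·24 = 721.92 → 6c = 601.92 → c = 100.32 px.

100.32 px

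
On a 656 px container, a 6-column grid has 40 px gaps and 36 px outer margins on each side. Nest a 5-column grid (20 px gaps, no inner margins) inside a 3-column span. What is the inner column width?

Subtract both margins: 656 − 2·36 = 584 px.
584 − 5·40 = 384; ÷6 gives c = 64 px.
3 columns plus 2 gaps: 192 + 80 = 272 px.
272 − 4·20 = 192; ÷5 gives d = 38.4 px.

38.4 px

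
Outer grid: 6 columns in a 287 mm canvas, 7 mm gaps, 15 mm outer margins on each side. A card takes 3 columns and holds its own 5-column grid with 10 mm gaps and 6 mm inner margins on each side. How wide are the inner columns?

14.6 mm

Take off 30 mm of margins, leaving 257 mm.
Subtracting 5 gaps of 7 leaves 222 for 6 columns, so c = 37 mm.
3-column span = 3·37 + 2·7 = 125 mm.
Inner content = 125 − 2·6 = 113 mm.
5d + 4·10 = 113 → 5d = 73 → d = 14.6 mm.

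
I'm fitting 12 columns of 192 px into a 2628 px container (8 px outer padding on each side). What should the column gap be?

Inside the margins: 2628 − 16 = 2612 px.
12 columns take 12·192 = 2304 px; remaining 308 splits into 11 column gaps.
g = 308 / 11 = 28 px.

28 px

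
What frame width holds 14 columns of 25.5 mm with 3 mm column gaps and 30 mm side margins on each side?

456 mm

Total width: 2·30 + 14·25.5 + 13·3 = 456 mm.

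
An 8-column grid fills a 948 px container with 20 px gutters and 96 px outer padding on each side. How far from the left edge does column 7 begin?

Take off 192 px of margins, leaving 756 px.
756 − 7·20 = 616; ÷8 gives c = 77 px.
Column 7 starts at margin + 6·(column + gutter) = 96 + 6·97 = 678 px.

678 px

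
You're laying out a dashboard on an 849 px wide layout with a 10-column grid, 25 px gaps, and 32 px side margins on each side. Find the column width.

Content width = 849 − 2·32 = 785 px.
10 columns + 9 gaps: 10c + 9·25 = 785.
10c = 785 − 225 = 560, so c = 56 px.

56 px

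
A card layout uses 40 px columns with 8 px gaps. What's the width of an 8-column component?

Span of 8: 8·40 + 7·8 = 320 + 56 = 376 px.

376 px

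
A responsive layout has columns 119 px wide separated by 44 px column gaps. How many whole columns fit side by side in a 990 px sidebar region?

Each extra column adds 119 + 44 = 163 px.
(990 + 44) / 163 = 6.34, so 6 columns fit.

6 columns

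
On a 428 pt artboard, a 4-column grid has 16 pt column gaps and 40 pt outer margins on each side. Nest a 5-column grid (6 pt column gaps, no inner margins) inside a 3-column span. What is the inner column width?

Inside the margins: 428 − 80 = 348 pt.
Subtracting 3 column gaps of 16 leaves 300 for 4 columns, so c = 75 pt.
Span of 3: 3·75 + 2·16 = 225 + 32 = 257 pt.
Subtracting 4 column gaps of 6 leaves 233 for 5 columns, so d = 46.6 pt.

46.6 pt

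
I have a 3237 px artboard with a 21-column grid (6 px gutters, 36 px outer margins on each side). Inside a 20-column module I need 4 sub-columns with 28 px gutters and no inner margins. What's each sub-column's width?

Take off 72 px of margins, leaving 3165 px.
21 columns + 20 gutters: 21c + 20·6 = 3165.
21c = 3165 − 120 = 3045, so c = 145 px.
Span of 20: 20·145 + 19·6 = 2900 + 114 = 3014 px.
4 columns + 3 gutters: 4d + 3·28 = 3014.
4d = 3014 − 84 = 2930, so d = 732.5 px.

732.5 px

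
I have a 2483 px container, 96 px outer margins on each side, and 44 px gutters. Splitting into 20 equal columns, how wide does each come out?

Subtract both margins: 2483 − 2·96 = 2291 px.
20 columns + 19 gutters: 20c + 19·44 = 2291.
20c = 2291 − 836 = 1455, so c = 72.75 px.

72.75 px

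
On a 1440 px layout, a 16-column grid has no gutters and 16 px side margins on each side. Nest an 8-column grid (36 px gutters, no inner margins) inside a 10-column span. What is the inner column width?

78.5 px

Take off 32 px of margins, leaving 1408 px.
16c = 1408 → c = 88 px.
10-column span = 10·88 = 880 px.
Subtracting 7 gutters of 36 leaves 628 for 8 columns, so d = 78.5 px.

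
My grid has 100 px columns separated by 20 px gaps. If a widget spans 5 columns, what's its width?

5 columns plus 4 gaps: 500 + 80 = 580 px.

580 px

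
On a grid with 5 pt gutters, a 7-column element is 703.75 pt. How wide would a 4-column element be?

400 pt

Subtracting 6 gutters of 5 leaves 673.75 for 7 columns, so c = 96.25 pt.
4 columns plus 3 gutters: 385 + 15 = 400 pt.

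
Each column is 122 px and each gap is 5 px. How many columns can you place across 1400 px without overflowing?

11 columns

Each extra column adds 122 + 5 = 127 px.
(1400 + 5) / 127 = 11.06, so 11 columns fit.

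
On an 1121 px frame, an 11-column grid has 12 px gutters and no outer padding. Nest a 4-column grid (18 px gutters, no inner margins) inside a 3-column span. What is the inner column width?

11c + 10·12 = 1121 → 11c = 1001 → c = 91 px.
3-column span = 3·91 + 2·12 = 297 px.
4 columns + 3 gutters: 4d + 3·18 = 297.
4d = 297 − 54 = 243, so d = 60.75 px.

60.75 px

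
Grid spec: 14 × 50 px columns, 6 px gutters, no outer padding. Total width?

778 px

Summing: 700 + 78 = 778 px.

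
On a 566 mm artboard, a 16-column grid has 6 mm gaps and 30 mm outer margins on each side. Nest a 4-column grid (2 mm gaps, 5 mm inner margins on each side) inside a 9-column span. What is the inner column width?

66.5 mm

Take off 60 mm of margins, leaving 506 mm.
16 columns + 15 gaps: 16c + 15·6 = 506.
16c = 506 − 90 = 416, so c = 26 mm.
Span of 9: 9·26 + 8·6 = 234 + 48 = 282 mm.
Inner content = 282 − 2·5 = 272 mm.
272 − 3·2 = 266; ÷4 gives d = 66.5 mm.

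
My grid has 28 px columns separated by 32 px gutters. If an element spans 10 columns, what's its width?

10 columns plus 9 gutters: 280 + 288 = 568 px.

568 px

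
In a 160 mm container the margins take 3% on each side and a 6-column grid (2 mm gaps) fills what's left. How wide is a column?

23.4 mm

Each margin = 3% of 160 = 4.8 mm; content = 160 − 2·4.8 = 150.4 mm.
150.4 − 5·2 = 140.4; ÷6 gives c = 23.4 mm.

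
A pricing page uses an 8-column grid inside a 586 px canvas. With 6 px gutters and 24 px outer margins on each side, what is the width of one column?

62 px

Subtract both margins: 586 − 2·24 = 538 px.
8c + 7·6 = 538 → 8c = 496 → c = 62 px.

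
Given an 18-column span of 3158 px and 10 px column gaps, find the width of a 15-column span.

Subtracting 17 column gaps of 10 leaves 2988 for 18 columns, so c = 166 px.
15-column span = 15·166 + 14·10 = 2630 px.

2630 px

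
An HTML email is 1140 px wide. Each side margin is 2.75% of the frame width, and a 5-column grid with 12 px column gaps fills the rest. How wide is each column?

205.86 px

Margins: 2.75% × 1140 = 31.35 px each, so content = 1140 − 62.7 = 1077.3 px.
Subtracting 4 column gaps of 12 leaves 1029.3 for 5 columns, so c = 205.86 px.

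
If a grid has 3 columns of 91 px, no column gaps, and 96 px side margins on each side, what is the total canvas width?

465 px

Summing: 192 + 273 = 465 px.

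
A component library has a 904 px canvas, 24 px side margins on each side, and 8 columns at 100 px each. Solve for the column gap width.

8 px

Inside the margins: 904 − 48 = 856 px.
Columns use 800 px, leaving 56 px across 7 column gaps = 8 px each.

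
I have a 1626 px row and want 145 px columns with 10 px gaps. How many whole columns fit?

k columns need k·145 + (k−1)·10 = k·155 − 10.
k·155 − 10 ≤ 1626 → k ≤ 1636 / 155 ≈ 10.55, so k = 10.

10 columns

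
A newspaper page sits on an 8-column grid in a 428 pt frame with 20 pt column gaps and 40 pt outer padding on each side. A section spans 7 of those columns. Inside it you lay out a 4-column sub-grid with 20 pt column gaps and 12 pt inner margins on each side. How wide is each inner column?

54.5 pt

Inside the margins: 428 − 80 = 348 pt.
Subtracting 7 column gaps of 20 leaves 208 for 8 columns, so c = 26 pt.
Span of 7: 7·26 + 6·20 = 182 + 120 = 302 pt.
Inner content = 302 − 2·12 = 278 pt.
4 columns + 3 column gaps: 4d + 3·20 = 278.
4d = 278 − 60 = 218, so d = 54.5 pt.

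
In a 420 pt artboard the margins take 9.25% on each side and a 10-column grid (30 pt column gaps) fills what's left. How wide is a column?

7.23 pt

Each margin = 9.25% of 420 = 38.85 pt; content = 420 − 2·38.85 = 342.3 pt.
342.3 − 9·30 = 72.3; ÷10 gives c = 7.23 pt.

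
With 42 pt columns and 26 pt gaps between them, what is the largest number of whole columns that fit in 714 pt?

Each extra column adds 42 + 26 = 68 pt.
(714 + 26) / 68 = 10.88, so 10 columns fit.

10 columns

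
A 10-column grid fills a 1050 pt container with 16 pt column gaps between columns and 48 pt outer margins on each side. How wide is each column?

81 pt

Subtract both margins: 1050 − 2·48 = 954 pt.
10 columns + 9 column gaps: 10c + 9·16 = 954.
10c = 954 − 144 = 810, so c = 81 pt.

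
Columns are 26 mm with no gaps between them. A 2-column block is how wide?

2-column span = 2·26 = 52 mm.

52 mm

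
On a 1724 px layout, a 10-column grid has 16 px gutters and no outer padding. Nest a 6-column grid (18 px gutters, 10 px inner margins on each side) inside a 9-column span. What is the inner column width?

10 columns + 9 gutters: 10c + 9·16 = 1724.
10c = 1724 − 144 = 1580, so c = 158 px.
9-column span = 9·158 + 8·16 = 1550 px.
Inner content = 1550 − 2·10 = 1530 px.
Subtracting 5 gutters of 18 leaves 1440 for 6 columns, so d = 240 px.

240 px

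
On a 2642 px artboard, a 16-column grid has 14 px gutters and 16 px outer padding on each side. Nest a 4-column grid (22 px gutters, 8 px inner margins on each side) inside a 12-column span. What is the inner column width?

Inside the margins: 2642 − 32 = 2610 px.
Subtracting 15 gutters of 14 leaves 2400 for 16 columns, so c = 150 px.
12-column span = 12·150 + 11·14 = 1954 px.
Inner content = 1954 − 2·8 = 1938 px.
1938 − 3·22 = 1872; ÷4 gives d = 468 px.

468 px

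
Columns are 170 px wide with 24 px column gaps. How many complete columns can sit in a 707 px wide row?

k columns need k·170 + (k−1)·24 = k·194 − 24.
k·194 − 24 ≤ 707 → k ≤ 731 / 194 ≈ 3.77, so k = 3.

3 columns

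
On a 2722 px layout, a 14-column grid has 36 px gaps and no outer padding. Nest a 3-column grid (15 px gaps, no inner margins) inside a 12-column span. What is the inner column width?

2722 − 13·36 = 2254; ÷14 gives c = 161 px.
12 columns plus 11 gaps: 1932 + 396 = 2328 px.
2328 − 2·15 = 2298; ÷3 gives d = 766 px.

766 px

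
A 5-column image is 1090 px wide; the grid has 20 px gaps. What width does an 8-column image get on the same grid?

5c + 4·20 = 1090 → 5c = 1010 → c = 202 px.
8-column span = 8·202 + 7·20 = 1756 px.

1756 px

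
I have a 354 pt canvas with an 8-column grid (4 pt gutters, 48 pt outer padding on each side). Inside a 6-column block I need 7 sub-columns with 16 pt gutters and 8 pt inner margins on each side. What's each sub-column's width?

11.5 pt

Subtract both margins: 354 − 2·48 = 258 pt.
258 − 7·4 = 230; ÷8 gives c = 28.75 pt.
6 columns plus 5 gutters: 172.5 + 20 = 192.5 pt.
Inner content = 192.5 − 2·8 = 176.5 pt.
176.5 − 6·16 = 80.5; ÷7 gives d = 11.5 pt.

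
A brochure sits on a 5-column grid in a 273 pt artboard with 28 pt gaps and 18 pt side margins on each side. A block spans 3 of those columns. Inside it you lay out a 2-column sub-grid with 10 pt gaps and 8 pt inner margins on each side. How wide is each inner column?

52.5 pt

Subtract both margins: 273 − 2·18 = 237 pt.
Subtracting 4 gaps of 28 leaves 125 for 5 columns, so c = 25 pt.
3 columns plus 2 gaps: 75 + 56 = 131 pt.
Inner content = 131 − 2·8 = 115 pt.
2d + 1·10 = 115 → 2d = 105 → d = 52.5 pt.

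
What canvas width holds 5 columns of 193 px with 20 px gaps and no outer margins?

1045 px

Total width: 5·193 + 4·20 = 1045 px.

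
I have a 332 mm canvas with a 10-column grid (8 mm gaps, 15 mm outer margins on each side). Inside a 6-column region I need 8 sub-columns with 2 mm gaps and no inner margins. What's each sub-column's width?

20.5 mm

Subtract both margins: 332 − 2·15 = 302 mm.
302 − 9·8 = 230; ÷10 gives c = 23 mm.
Span of 6: 6·23 + 5·8 = 138 + 40 = 178 mm.
8 columns + 7 gaps: 8d + 7·2 = 178.
8d = 178 − 14 = 164, so d = 20.5 mm.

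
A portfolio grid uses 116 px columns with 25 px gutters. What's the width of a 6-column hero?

821 px

6-column span = 6·116 + 5·25 = 821 px.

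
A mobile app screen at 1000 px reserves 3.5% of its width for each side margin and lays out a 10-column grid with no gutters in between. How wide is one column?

1000 × (1 − 2·3.5%) = 1000 × 93% = 930 px for the columns.
930 / 10 = 93 px per column.

93 px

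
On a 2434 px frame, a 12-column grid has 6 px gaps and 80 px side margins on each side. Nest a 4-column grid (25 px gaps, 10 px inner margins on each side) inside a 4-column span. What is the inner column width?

Subtract both margins: 2434 − 2·80 = 2274 px.
2274 − 11·6 = 2208; ÷12 gives c = 184 px.
4-column span = 4·184 + 3·6 = 754 px.
Inner content = 754 − 2·10 = 734 px.
734 − 3·25 = 659; ÷4 gives d = 164.75 px.

164.75 px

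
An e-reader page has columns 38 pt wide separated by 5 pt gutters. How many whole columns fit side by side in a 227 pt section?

5 columns: 5·38 + 4·5 = 210 pt ≤ 227.
6 columns: 253 pt > 227. So 5.

5 columns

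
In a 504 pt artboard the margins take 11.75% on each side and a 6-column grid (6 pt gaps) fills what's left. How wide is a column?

Margins: 11.75% × 504 = 59.22 pt each, so content = 504 − 118.44 = 385.56 pt.
385.56 − 5·6 = 355.56; ÷6 gives c = 59.26 pt.

59.26 pt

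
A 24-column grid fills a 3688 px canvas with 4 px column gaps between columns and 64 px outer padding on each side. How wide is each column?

Subtract both margins: 3688 − 2·64 = 3560 px.
Subtracting 23 column gaps of 4 leaves 3468 for 24 columns, so c = 144.5 px.

144.5 px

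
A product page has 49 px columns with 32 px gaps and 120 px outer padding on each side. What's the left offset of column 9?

768 px

Each column+gutter stride is 81 px; 8 of them past the 120 px margin is 120 + 648 = 768 px.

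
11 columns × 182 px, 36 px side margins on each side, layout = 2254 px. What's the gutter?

18 px

Take off 72 px of margins, leaving 2182 px.
11·182 + 10g = 2182 → 10g = 180 → g = 18 px.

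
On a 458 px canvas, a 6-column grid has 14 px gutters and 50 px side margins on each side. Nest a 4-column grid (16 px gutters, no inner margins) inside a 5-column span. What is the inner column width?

Inside the margins: 458 − 100 = 358 px.
6 columns + 5 gutters: 6c + 5·14 = 358.
6c = 358 − 70 = 288, so c = 48 px.
5 columns plus 4 gutters: 240 + 56 = 296 px.
4d + 3·16 = 296 → 4d = 248 → d = 62 px.

62 px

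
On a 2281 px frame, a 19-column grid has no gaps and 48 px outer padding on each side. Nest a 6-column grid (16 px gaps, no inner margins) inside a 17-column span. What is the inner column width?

312.5 px

Inside the margins: 2281 − 96 = 2185 px.
2185 / 19 = 115 px per column.
With no gaps, 17 columns span 17·115 = 1955 px.
6d + 5·16 = 1955 → 6d = 1875 → d = 312.5 px.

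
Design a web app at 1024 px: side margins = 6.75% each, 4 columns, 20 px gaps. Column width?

206.44 px

Each margin = 6.75% of 1024 = 69.12 px; content = 1024 − 2·69.12 = 885.76 px.
Subtracting 3 gaps of 20 leaves 825.76 for 4 columns, so c = 206.44 px.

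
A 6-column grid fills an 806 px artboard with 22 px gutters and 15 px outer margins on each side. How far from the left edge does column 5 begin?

Content = 806 − 2·15 = 776 px.
776 − 5·22 = 666; ÷6 gives c = 111 px.
Before column 5: the margin + 4 columns + 4 gutters.
Offset = 15 + 4·(111 + 22) = 15 + 532 = 547 px.

547 px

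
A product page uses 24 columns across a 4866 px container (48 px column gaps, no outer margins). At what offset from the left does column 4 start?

4866 − 23·48 = 3762; ÷24 gives c = 156.75 px.
Before column 4: 3 columns + 3 column gaps.
Offset = 3·(156.75 + 48) = 3·204.75 = 614.25 px.

614.25 px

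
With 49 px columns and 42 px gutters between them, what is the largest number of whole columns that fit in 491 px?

5 columns

5 columns: 5·49 + 4·42 = 413 px ≤ 491.
6 columns: 504 px > 491. So 5.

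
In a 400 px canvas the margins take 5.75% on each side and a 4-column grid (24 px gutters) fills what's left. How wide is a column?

70.5 px

Each margin = 5.75% of 400 = 23 px; content = 400 − 2·23 = 354 px.
354 − 3·24 = 282; ÷4 gives c = 70.5 px.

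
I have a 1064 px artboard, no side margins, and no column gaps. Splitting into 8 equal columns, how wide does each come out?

133 px

8c = 1064 → c = 133 px.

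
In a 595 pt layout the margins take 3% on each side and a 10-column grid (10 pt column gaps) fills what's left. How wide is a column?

Margins: 3% × 595 = 17.85 pt each, so content = 595 − 35.7 = 559.3 pt.
Subtracting 9 column gaps of 10 leaves 469.3 for 10 columns, so c = 46.93 pt.

46.93 pt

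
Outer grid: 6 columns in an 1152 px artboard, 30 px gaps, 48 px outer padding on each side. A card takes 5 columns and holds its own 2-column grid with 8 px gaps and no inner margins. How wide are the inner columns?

Inside the margins: 1152 − 96 = 1056 px.
Subtracting 5 gaps of 30 leaves 906 for 6 columns, so c = 151 px.
5 columns plus 4 gaps: 755 + 120 = 875 px.
2 columns + 1 gap: 2d + 1·8 = 875.
2d = 875 − 8 = 867, so d = 433.5 px.

433.5 px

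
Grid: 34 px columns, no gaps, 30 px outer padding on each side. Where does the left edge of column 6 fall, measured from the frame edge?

200 px

Column 6 starts at margin + 5·(column + gutter) = 30 + 5·34 = 200 px.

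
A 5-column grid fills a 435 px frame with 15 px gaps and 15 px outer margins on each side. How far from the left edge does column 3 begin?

Subtract both margins: 435 − 2·15 = 405 px.
5c + 4·15 = 405 → 5c = 345 → c = 69 px.
Column 3 starts at margin + 2·(column + gutter) = 15 + 2·84 = 183 px.

183 px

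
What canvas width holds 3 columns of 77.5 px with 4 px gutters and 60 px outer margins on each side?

360.5 px

Adding margins, columns and gutters: 120 + 232.5 + 8 = 360.5 px.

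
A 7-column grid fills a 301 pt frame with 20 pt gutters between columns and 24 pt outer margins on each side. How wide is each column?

Inside the margins: 301 − 48 = 253 pt.
Subtracting 6 gutters of 20 leaves 133 for 7 columns, so c = 19 pt.

19 pt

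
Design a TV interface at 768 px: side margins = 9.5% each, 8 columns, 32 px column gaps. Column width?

49.76 px

Margins: 9.5% × 768 = 72.96 px each, so content = 768 − 145.92 = 622.08 px.
8 columns + 7 column gaps: 8c + 7·32 = 622.08.
8c = 622.08 − 224 = 398.08, so c = 49.76 px.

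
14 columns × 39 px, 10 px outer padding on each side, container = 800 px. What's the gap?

Inside the margins: 800 − 20 = 780 px.
Columns use 546 px, leaving 234 px across 13 gaps = 18 px each.

18 px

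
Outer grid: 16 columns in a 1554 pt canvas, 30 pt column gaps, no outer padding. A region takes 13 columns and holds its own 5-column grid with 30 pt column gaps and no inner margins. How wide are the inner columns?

1554 − 15·30 = 1104; ÷16 gives c = 69 pt.
13 columns plus 12 column gaps: 897 + 360 = 1257 pt.
1257 − 4·30 = 1137; ÷5 gives d = 227.4 pt.

227.4 pt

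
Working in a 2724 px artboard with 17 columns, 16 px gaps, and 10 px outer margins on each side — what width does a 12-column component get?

1904 px

Content width = 2724 − 2·10 = 2704 px.
17 columns + 16 gaps: 17c + 16·16 = 2704.
17c = 2704 − 256 = 2448, so c = 144 px.
12 columns plus 11 gaps: 1728 + 176 = 1904 px.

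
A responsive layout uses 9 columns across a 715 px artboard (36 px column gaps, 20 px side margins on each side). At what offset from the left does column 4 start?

Subtract both margins: 715 − 2·20 = 675 px.
9 columns + 8 column gaps: 9c + 8·36 = 675.
9c = 675 − 288 = 387, so c = 43 px.
Column 4 starts at margin + 3·(column + gutter) = 20 + 3·79 = 257 px.

257 px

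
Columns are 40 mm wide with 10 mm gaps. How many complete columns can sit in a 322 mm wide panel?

k columns need k·40 + (k−1)·10 = k·50 − 10.
k·50 − 10 ≤ 322 → k ≤ 332 / 50 ≈ 6.64, so k = 6.

6 columns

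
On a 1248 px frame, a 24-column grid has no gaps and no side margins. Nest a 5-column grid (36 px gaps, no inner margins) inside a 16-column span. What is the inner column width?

137.6 px

1248 / 24 = 52 px per column.
16-column span = 16·52 = 832 px.
5d + 4·36 = 832 → 5d = 688 → d = 137.6 px.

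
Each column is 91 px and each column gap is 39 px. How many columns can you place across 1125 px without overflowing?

8 columns

Each extra column adds 91 + 39 = 130 px.
(1125 + 39) / 130 = 8.95, so 8 columns fit.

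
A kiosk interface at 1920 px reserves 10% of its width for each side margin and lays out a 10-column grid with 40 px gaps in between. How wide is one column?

Margins: 10% × 1920 = 192 px each, so content = 1920 − 384 = 1536 px.
Subtracting 9 gaps of 40 leaves 1176 for 10 columns, so c = 117.6 px.

117.6 px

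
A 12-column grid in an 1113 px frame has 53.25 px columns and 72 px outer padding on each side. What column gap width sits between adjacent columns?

Subtract both margins: 1113 − 2·72 = 969 px.
Columns use 639 px, leaving 330 px across 11 column gaps = 30 px each.

30 px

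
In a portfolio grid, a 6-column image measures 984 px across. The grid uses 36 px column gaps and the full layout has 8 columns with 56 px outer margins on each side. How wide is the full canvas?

984 − 5·36 = 804; ÷6 gives c = 134 px.
Adding margins, columns and gutters: 112 + 1072 + 252 = 1436 px.

1436 px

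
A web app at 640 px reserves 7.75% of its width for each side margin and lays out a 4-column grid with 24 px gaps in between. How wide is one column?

117.2 px

640 × (1 − 2·7.75%) = 640 × 84.5% = 540.8 px for the columns.
4 columns + 3 gaps: 4c + 3·24 = 540.8.
4c = 540.8 − 72 = 468.8, so c = 117.2 px.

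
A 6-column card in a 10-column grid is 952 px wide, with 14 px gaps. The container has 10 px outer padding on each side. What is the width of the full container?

1616 px

Subtracting 5 gaps of 14 leaves 882 for 6 columns, so c = 147 px.
Adding margins, columns and gutters: 20 + 1470 + 126 = 1616 px.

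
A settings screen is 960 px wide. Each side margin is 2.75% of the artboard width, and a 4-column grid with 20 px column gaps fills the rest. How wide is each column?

960 × (1 − 2·2.75%) = 960 × 94.5% = 907.2 px for the columns.
907.2 − 3·20 = 847.2; ÷4 gives c = 211.8 px.

211.8 px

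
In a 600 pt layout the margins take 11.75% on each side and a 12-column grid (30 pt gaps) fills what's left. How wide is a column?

10.75 pt

Each margin = 11.75% of 600 = 70.5 pt; content = 600 − 2·70.5 = 459 pt.
459 − 11·30 = 129; ÷12 gives c = 10.75 pt.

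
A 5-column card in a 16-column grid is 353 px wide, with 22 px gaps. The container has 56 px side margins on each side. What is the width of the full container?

5c + 4·22 = 353 → 5c = 265 → c = 53 px.
Container = 2·56 + 16·53 + 15·22 = 112 + 848 + 330 = 1290 px.

1290 px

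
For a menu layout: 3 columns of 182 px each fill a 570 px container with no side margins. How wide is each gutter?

Columns use 546 px, leaving 24 px across 2 gutters = 12 px each.

12 px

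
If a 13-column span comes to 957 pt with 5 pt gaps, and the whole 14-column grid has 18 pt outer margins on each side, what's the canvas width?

1067 pt

13 columns + 12 gaps: 13c + 12·5 = 957.
13c = 957 − 60 = 897, so c = 69 pt.
Total width: 2·18 + 14·69 + 13·5 = 1067 pt.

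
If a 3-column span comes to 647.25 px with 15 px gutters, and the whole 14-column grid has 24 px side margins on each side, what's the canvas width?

3123.5 px

Subtracting 2 gutters of 15 leaves 617.25 for 3 columns, so c = 205.75 px.
Canvas = 2·24 + 14·205.75 + 13·15 = 48 + 2880.5 + 195 = 3123.5 px.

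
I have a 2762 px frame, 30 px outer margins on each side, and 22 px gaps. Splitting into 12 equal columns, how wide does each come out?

205 px

Content width = 2762 − 2·30 = 2702 px.
2702 − 11·22 = 2460; ÷12 gives c = 205 px.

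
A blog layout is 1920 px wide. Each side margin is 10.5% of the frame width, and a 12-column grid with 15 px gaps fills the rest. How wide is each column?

112.65 px

Each margin = 10.5% of 1920 = 201.6 px; content = 1920 − 2·201.6 = 1516.8 px.
Subtracting 11 gaps of 15 leaves 1351.8 for 12 columns, so c = 112.65 px.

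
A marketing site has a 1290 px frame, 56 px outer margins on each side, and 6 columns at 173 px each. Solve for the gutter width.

28 px

Take off 112 px of margins, leaving 1178 px.
6 columns take 6·173 = 1038 px; remaining 140 splits into 5 gutters.
g = 140 / 5 = 28 px.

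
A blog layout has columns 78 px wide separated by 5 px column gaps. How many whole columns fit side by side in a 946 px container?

k columns need k·78 + (k−1)·5 = k·83 − 5.
k·83 − 5 ≤ 946 → k ≤ 951 / 83 ≈ 11.46, so k = 11.

11 columns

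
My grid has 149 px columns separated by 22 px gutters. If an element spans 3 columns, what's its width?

491 px

Span of 3: 3·149 + 2·22 = 447 + 44 = 491 px.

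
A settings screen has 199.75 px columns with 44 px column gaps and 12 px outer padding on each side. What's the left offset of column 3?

499.5 px

Each column+gutter stride is 243.75 px; 2 of them past the 12 px margin is 12 + 487.5 = 499.5 px.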